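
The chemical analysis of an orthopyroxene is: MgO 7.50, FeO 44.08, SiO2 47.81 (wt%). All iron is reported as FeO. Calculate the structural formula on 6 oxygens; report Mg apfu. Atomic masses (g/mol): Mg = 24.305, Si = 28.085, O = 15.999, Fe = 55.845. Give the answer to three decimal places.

0.467 Mg apfu

MgO (M=40.304): mol = 0.18609; Mg = 0.18609, O = 0.18609.
FeO (M=71.844): mol = 0.61355; Fe = 0.61355, O = 0.61355.
SiO2 (M=60.083): mol = 0.79573; Si = 0.79573, O = 1.59146.
ΣO = 2.39110; factor = 6/ΣO = 2.50931.
Mg apfu = 0.18609 × 2.50931 = 0.467.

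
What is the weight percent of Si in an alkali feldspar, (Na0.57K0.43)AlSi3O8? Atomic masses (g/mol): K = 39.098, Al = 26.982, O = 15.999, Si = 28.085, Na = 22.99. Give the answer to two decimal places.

Molar mass of (Na0.57K0.43)AlSi3O8: 0.57×22.99 + 0.43×39.098 + 1×26.982 + 3×28.085 + 8×15.999 = 269.145 g/mol.
Mass of Si per formula unit: 3 × 28.085 = 84.255 g.
Weight fraction Si = 84.255 / 269.145 = 0.3130.

31.30 mass %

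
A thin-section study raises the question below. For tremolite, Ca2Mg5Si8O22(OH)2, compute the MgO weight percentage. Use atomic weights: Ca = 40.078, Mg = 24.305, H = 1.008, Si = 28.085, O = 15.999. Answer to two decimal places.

Molar mass of Ca2Mg5Si8O22(OH)2 = 2×40.078 + 5×24.305 + 8×28.085 + 24×15.999 + 2×1.008 = 812.353 g/mol.
Each formula unit contains 5 Mg, equivalent to 5/1 = 5.0000 mol MgO.
M(MgO) = 1×24.305 + 1×15.999 = 40.304 g/mol.
Mass of MgO per formula unit = 5.0000 × 40.304 = 201.520 g.
MgO wt% = 201.520 / 812.353 × 100 = 24.81%.

24.81 wt%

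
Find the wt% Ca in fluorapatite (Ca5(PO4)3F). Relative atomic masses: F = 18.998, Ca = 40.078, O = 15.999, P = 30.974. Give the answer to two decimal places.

M(Ca5(PO4)3F) = 504.298 g/mol.
Ca contributes 5 × 40.078 = 200.390 g per mole.
200.390/504.298 = 0.3974 → 39.74%.

39.74 weight percent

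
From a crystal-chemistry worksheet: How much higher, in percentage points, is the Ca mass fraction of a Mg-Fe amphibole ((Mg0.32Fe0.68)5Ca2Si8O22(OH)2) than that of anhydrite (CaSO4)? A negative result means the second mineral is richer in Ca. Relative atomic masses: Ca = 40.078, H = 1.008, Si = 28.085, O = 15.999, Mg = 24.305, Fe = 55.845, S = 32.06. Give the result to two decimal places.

First mineral: 80.156 g Ca in 919.589 g formula = 8.72 wt% Ca.
Second mineral: 40.078 g Ca in 136.134 g formula = 29.44 wt% Ca.
8.72% − 29.44% gives a difference of -20.72 percentage points.

-20.72 percentage points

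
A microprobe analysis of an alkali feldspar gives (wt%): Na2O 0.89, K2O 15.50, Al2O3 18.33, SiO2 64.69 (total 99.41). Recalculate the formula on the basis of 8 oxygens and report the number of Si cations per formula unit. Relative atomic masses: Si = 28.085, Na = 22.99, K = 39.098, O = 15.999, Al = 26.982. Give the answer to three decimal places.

3.000 Si apfu

Na2O: 0.89/61.979 = 0.01436 mol → 0.02872 mol Na, 0.01436 mol O.
K2O: 15.50/94.195 = 0.16455 mol → 0.32910 mol K, 0.16455 mol O.
Al2O3: 18.33/101.961 = 0.17977 mol → 0.35954 mol Al, 0.53931 mol O.
SiO2: 64.69/60.083 = 1.07668 mol → 1.07668 mol Si, 2.15336 mol O.
Total oxygen = 2.87158 mol. Normalization factor = 8/2.87158 = 2.78592.
Si per 8 O = 1.07668 × 2.78592 = 3.000.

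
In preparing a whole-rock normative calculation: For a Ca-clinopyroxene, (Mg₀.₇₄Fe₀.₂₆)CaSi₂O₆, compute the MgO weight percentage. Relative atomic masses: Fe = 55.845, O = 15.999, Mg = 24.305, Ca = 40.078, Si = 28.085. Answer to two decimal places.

13.27 wt%

Molar mass of (Mg₀.₇₄Fe₀.₂₆)CaSi₂O₆ = 0.74*24.305 + 0.26*55.845 + 1*40.078 + 2*28.085 + 6*15.999 = 224.747 g/mol.
Each formula unit contains 0.74 Mg, equivalent to 0.74/1 = 0.7400 mol MgO.
M(MgO) = 1×24.305 + 1×15.999 = 40.304 g/mol.
Mass of MgO per formula unit = 0.7400 × 40.304 = 29.825 g.
MgO wt% = 29.825 / 224.747 × 100 = 13.27%.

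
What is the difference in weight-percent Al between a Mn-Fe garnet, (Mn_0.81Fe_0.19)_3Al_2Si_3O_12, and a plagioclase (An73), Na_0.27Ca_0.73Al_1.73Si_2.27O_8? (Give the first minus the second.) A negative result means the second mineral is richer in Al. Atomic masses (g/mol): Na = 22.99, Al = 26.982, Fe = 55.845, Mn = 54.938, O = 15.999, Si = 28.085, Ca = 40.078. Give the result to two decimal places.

-6.15 percentage points

M((Mn_0.81Fe_0.19)_3Al_2Si_3O_12) = 495.538 g/mol, so wt% Al = 53.964/495.538 × 100 = 10.89%.
M(Na_0.27Ca_0.73Al_1.73Si_2.27O_8) = 273.888 g/mol, so wt% Al = 46.679/273.888 × 100 = 17.04%.
10.89 − 17.04 = -6.15 pp.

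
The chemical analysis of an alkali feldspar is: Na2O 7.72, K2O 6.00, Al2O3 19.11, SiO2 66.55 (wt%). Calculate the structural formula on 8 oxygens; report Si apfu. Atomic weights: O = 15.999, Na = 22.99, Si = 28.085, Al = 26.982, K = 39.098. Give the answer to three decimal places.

2.988 Si apfu

Na2O: 7.72/61.979 = 0.12456 mol → 0.24912 mol Na, 0.12456 mol O.
K2O: 6.00/94.195 = 0.06370 mol → 0.12740 mol K, 0.06370 mol O.
Al2O3: 19.11/101.961 = 0.18742 mol → 0.37484 mol Al, 0.56226 mol O.
SiO2: 66.55/60.083 = 1.10763 mol → 1.10763 mol Si, 2.21526 mol O.
Total oxygen = 2.96578 mol. Normalization factor = 8/2.96578 = 2.69744.
Si per 8 O = 1.10763 × 2.69744 = 2.988.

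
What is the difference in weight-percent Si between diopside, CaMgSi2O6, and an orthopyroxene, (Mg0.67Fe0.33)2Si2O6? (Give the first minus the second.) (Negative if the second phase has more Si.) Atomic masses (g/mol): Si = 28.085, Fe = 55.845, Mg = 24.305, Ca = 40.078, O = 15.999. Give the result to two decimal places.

Si in CaMgSi2O6: molar mass 216.547 g/mol; 2×28.085 = 56.170 g → 25.94 wt%.
Si in (Mg0.67Fe0.33)2Si2O6: molar mass 221.590 g/mol; 2×28.085 = 56.170 g → 25.35 wt%.
Difference = 25.94 − 25.35 = 0.59 percentage points.

0.59 percentage points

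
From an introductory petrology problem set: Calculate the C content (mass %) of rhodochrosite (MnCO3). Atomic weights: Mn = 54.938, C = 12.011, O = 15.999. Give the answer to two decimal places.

10.45 mass %

Molar mass of MnCO3: 1×54.938 + 1×12.011 + 3×15.999 = 114.946 g/mol.
Mass of C per formula unit: 1 × 12.011 = 12.011 g.
Weight fraction C = 12.011 / 114.946 = 0.1045.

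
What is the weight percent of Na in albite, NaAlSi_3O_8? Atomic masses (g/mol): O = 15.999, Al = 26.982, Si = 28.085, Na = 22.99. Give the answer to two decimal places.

8.77 mass %

M(NaAlSi_3O_8) = 262.219 g/mol.
Na contributes 1 × 22.99 = 22.990 g per mole.
22.990/262.219 = 0.0877 → 8.77%.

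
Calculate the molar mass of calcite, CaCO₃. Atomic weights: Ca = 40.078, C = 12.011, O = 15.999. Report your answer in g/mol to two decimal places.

M = 1(40.078) + 1(12.011) + 3(15.999)

100.09 g/mol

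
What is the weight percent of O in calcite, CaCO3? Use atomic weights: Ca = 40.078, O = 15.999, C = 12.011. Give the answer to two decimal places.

Molar mass of CaCO3: 1*40.078 + 1*12.011 + 3*15.999 = 100.086 g/mol.
Mass of O per formula unit: 3 × 15.999 = 47.997 g.
Weight fraction O = 47.997 / 100.086 = 0.4796.

47.96 wt%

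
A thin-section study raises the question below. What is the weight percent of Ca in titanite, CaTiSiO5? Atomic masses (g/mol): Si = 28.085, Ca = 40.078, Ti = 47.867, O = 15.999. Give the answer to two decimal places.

20.45 mass %

M(CaTiSiO5) = 196.025 g/mol.
Ca contributes 1 × 40.078 = 40.078 g per mole.
40.078/196.025 = 0.2045 → 20.45%.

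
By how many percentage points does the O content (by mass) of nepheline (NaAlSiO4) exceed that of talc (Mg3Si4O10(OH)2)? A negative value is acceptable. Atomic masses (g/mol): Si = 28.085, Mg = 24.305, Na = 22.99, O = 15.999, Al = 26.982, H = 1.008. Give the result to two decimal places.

M(NaAlSiO4) = 142.053 g/mol, so wt% O = 63.996/142.053 × 100 = 45.05%.
M(Mg3Si4O10(OH)2) = 379.259 g/mol, so wt% O = 191.988/379.259 × 100 = 50.62%.
45.05 − 50.62 = -5.57 pp.

-5.57 percentage points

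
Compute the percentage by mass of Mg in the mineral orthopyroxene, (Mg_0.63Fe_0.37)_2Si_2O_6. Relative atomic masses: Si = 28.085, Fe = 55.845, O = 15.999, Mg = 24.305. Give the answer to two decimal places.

Formula mass = 1.26×24.305 + 0.74×55.845 + 2×28.085 + 6×15.999 = 224.114 g/mol, of which 30.624 g is Mg.
So Mg makes up 30.624/224.114 = 0.1366 of the mass, i.e. 13.66%.

13.66 mass %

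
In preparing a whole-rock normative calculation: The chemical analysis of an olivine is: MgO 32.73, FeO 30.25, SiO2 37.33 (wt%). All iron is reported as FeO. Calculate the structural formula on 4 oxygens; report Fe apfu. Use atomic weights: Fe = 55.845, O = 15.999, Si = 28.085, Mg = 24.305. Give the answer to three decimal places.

32.73 wt% MgO ÷ 40.304 g/mol = 0.81208 mol, giving 0.81208 Mg and 0.81208 O.
30.25 wt% FeO ÷ 71.844 g/mol = 0.42105 mol, giving 0.42105 Fe and 0.42105 O.
37.33 wt% SiO2 ÷ 60.083 g/mol = 0.62131 mol, giving 0.62131 Si and 1.24262 O.
Oxygen sums to 2.47575; scaling by 4/2.47575 = 1.61567 puts the formula on 4 O.
Fe: 0.42105 × 1.61567 = 0.680 atoms per formula unit.

0.680 Fe apfu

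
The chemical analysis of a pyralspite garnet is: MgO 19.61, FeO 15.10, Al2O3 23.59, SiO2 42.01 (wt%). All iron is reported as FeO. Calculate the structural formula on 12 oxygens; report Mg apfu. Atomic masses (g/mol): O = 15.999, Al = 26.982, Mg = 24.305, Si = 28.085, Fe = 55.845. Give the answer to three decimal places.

2.093 Mg apfu

MgO (M=40.304): mol = 0.48655; Mg = 0.48655, O = 0.48655.
FeO (M=71.844): mol = 0.21018; Fe = 0.21018, O = 0.21018.
Al2O3 (M=101.961): mol = 0.23136; Al = 0.46272, O = 0.69408.
SiO2 (M=60.083): mol = 0.69920; Si = 0.69920, O = 1.39840.
ΣO = 2.78921; factor = 12/ΣO = 4.30229.
Mg apfu = 0.48655 × 4.30229 = 2.093.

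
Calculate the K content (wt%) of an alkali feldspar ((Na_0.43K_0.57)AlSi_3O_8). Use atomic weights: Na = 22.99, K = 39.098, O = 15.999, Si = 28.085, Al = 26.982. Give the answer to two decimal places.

Molar mass of (Na_0.43K_0.57)AlSi_3O_8: 0.43·22.99 + 0.57·39.098 + 1·26.982 + 3·28.085 + 8·15.999 = 271.401 g/mol.
Mass of K per formula unit: 0.57 × 39.098 = 22.286 g.
Weight fraction K = 22.286 / 271.401 = 0.0821.

8.21 wt%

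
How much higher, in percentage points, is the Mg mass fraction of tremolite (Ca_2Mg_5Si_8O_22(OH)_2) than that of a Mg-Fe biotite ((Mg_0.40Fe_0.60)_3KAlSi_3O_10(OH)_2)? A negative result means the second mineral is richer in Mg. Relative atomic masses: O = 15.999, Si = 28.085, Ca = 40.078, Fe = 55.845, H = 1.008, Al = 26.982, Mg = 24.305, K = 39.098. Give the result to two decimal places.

8.81 percentage points

Mg in Ca_2Mg_5Si_8O_22(OH)_2: molar mass 812.353 g/mol; 5×24.305 = 121.525 g → 14.96 wt%.
Mg in (Mg_0.40Fe_0.60)_3KAlSi_3O_10(OH)_2: molar mass 474.026 g/mol; 1.20×24.305 = 29.166 g → 6.15 wt%.
Difference = 14.96 − 6.15 = 8.81 percentage points.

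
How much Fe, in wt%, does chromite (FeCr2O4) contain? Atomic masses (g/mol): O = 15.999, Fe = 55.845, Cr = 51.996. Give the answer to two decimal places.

M(FeCr2O4) = 223.833 g/mol.
Fe contributes 1 × 55.845 = 55.845 g per mole.
55.845/223.833 = 0.2495 → 24.95%.

24.95 wt%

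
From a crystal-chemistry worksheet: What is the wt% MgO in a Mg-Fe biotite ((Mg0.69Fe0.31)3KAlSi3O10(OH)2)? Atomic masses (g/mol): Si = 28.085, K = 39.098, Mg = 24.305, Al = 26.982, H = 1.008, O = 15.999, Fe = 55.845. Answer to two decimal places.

Molar mass of (Mg0.69Fe0.31)3KAlSi3O10(OH)2 = 2.07*24.305 + 0.93*55.845 + 1*39.098 + 1*26.982 + 3*28.085 + 12*15.999 + 2*1.008 = 446.586 g/mol.
Each formula unit contains 2.07 Mg, equivalent to 2.07/1 = 2.0700 mol MgO.
M(MgO) = 1×24.305 + 1×15.999 = 40.304 g/mol.
Mass of MgO per formula unit = 2.0700 × 40.304 = 83.429 g.
MgO wt% = 83.429 / 446.586 × 100 = 18.68%.

18.68 wt%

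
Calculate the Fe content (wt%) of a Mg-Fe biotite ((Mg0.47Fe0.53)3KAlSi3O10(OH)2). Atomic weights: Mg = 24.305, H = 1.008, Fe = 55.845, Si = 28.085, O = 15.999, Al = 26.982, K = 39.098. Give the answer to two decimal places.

19.00 wt%

Formula mass = 1.41×24.305 + 1.59×55.845 + 1×39.098 + 1×26.982 + 3×28.085 + 12×15.999 + 2×1.008 = 467.403 g/mol, of which 88.794 g is Fe.
So Fe makes up 88.794/467.403 = 0.1900 of the mass, i.e. 19.00%.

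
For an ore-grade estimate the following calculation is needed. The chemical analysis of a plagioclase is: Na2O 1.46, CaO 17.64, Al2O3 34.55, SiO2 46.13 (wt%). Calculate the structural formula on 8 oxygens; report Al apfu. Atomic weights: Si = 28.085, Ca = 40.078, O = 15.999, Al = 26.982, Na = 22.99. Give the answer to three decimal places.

1.46 wt% Na2O ÷ 61.979 g/mol = 0.02356 mol, giving 0.04712 Na and 0.02356 O.
17.64 wt% CaO ÷ 56.077 g/mol = 0.31457 mol, giving 0.31457 Ca and 0.31457 O.
34.55 wt% Al2O3 ÷ 101.961 g/mol = 0.33886 mol, giving 0.67772 Al and 1.01658 O.
46.13 wt% SiO2 ÷ 60.083 g/mol = 0.76777 mol, giving 0.76777 Si and 1.53554 O.
Oxygen sums to 2.89025; scaling by 8/2.89025 = 2.76793 puts the formula on 8 O.
Al: 0.67772 × 2.76793 = 1.876 atoms per formula unit.

1.876 Al apfu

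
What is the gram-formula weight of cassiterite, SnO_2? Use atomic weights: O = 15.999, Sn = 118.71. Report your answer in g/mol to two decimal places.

Sn: 1 × 118.71 = 118.7100
O: 2 × 15.999 = 31.9980
Summing the contributions gives the formula mass.

150.71 g/mol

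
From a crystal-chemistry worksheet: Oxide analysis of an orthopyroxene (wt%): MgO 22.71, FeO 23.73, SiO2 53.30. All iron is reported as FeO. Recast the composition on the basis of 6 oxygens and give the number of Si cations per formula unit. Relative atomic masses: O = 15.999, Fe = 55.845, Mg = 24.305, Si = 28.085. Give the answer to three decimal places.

MgO: 22.71/40.304 = 0.56347 mol → 0.56347 mol Mg, 0.56347 mol O.
FeO: 23.73/71.844 = 0.33030 mol → 0.33030 mol Fe, 0.33030 mol O.
SiO2: 53.30/60.083 = 0.88711 mol → 0.88711 mol Si, 1.77422 mol O.
Total oxygen = 2.66799 mol. Normalization factor = 6/2.66799 = 2.24888.
Si per 6 O = 0.88711 × 2.24888 = 1.995.

1.995 Si apfu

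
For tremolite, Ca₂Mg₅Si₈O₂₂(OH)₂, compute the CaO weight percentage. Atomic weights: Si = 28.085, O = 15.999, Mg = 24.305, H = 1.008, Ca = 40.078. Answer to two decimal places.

13.81 wt%

Molar mass of Ca₂Mg₅Si₈O₂₂(OH)₂ = 2*40.078 + 5*24.305 + 8*28.085 + 24*15.999 + 2*1.008 = 812.353 g/mol.
Each formula unit contains 2 Ca, equivalent to 2/1 = 2.0000 mol CaO.
M(CaO) = 1×40.078 + 1×15.999 = 56.077 g/mol.
Mass of CaO per formula unit = 2.0000 × 56.077 = 112.154 g.
CaO wt% = 112.154 / 812.353 × 100 = 13.81%.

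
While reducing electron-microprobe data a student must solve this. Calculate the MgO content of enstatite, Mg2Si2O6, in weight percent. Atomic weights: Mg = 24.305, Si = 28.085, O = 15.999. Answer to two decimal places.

Molar mass of Mg2Si2O6 = 2·24.305 + 2·28.085 + 6·15.999 = 200.774 g/mol.
Each formula unit contains 2 Mg, equivalent to 2/1 = 2.0000 mol MgO.
M(MgO) = 1×24.305 + 1×15.999 = 40.304 g/mol.
Mass of MgO per formula unit = 2.0000 × 40.304 = 80.608 g.
MgO wt% = 80.608 / 200.774 × 100 = 40.15%.

40.15 wt%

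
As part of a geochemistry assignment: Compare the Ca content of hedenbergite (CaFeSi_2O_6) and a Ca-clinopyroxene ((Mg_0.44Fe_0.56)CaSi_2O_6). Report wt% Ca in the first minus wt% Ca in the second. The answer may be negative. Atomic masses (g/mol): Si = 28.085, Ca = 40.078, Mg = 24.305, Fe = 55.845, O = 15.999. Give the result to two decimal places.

Ca in CaFeSi_2O_6: molar mass 248.087 g/mol; 1×40.078 = 40.078 g → 16.15 wt%.
Ca in (Mg_0.44Fe_0.56)CaSi_2O_6: molar mass 234.209 g/mol; 1×40.078 = 40.078 g → 17.11 wt%.
Difference = 16.15 − 17.11 = -0.96 percentage points.

-0.96 percentage points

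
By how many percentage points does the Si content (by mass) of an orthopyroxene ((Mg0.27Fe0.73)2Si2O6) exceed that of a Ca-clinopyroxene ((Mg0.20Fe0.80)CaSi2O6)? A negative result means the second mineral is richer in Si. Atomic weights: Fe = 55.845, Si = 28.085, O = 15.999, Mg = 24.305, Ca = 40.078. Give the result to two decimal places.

-0.47 percentage points

M((Mg0.27Fe0.73)2Si2O6) = 246.822 g/mol, so wt% Si = 56.170/246.822 × 100 = 22.76%.
M((Mg0.20Fe0.80)CaSi2O6) = 241.779 g/mol, so wt% Si = 56.170/241.779 × 100 = 23.23%.
22.76 − 23.23 = -0.47 pp.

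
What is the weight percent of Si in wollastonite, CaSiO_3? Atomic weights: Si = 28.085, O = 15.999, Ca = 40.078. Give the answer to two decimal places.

24.18 mass %

Formula mass = 1·40.078 + 1·28.085 + 3·15.999 = 116.160 g/mol, of which 28.085 g is Si.
So Si makes up 28.085/116.160 = 0.2418 of the mass, i.e. 24.18%.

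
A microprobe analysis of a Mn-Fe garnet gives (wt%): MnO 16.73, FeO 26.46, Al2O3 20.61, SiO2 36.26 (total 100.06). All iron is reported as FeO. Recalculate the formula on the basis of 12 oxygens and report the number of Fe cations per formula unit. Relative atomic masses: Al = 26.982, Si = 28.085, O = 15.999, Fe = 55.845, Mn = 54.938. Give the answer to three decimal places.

MnO: 16.73/70.937 = 0.23584 mol → 0.23584 mol Mn, 0.23584 mol O.
FeO: 26.46/71.844 = 0.36830 mol → 0.36830 mol Fe, 0.36830 mol O.
Al2O3: 20.61/101.961 = 0.20214 mol → 0.40428 mol Al, 0.60642 mol O.
SiO2: 36.26/60.083 = 0.60350 mol → 0.60350 mol Si, 1.20700 mol O.
Total oxygen = 2.41756 mol. Normalization factor = 12/2.41756 = 4.96368.
Fe per 12 O = 0.36830 × 4.96368 = 1.828.

1.828 Fe apfu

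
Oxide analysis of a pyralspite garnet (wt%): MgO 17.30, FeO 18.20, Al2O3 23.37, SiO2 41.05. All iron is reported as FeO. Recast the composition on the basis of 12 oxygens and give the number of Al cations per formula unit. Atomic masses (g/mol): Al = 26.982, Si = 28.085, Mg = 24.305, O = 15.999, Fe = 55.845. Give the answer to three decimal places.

17.30 wt% MgO ÷ 40.304 g/mol = 0.42924 mol, giving 0.42924 Mg and 0.42924 O.
18.20 wt% FeO ÷ 71.844 g/mol = 0.25333 mol, giving 0.25333 Fe and 0.25333 O.
23.37 wt% Al2O3 ÷ 101.961 g/mol = 0.22921 mol, giving 0.45842 Al and 0.68763 O.
41.05 wt% SiO2 ÷ 60.083 g/mol = 0.68322 mol, giving 0.68322 Si and 1.36644 O.
Oxygen sums to 2.73664; scaling by 12/2.73664 = 4.38494 puts the formula on 12 O.
Al: 0.45842 × 4.38494 = 2.010 atoms per formula unit.

2.010 Al apfu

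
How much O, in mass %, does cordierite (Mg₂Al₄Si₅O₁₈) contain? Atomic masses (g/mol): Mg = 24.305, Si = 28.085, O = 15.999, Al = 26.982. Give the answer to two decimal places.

Molar mass of Mg₂Al₄Si₅O₁₈: 2×24.305 + 4×26.982 + 5×28.085 + 18×15.999 = 584.945 g/mol.
Mass of O per formula unit: 18 × 15.999 = 287.982 g.
Weight fraction O = 287.982 / 584.945 = 0.4923.

49.23 mass %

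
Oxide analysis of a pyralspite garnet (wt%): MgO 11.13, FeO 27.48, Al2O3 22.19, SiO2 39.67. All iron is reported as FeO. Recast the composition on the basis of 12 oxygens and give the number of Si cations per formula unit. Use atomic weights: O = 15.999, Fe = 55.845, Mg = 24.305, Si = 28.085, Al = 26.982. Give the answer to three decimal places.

MgO: 11.13/40.304 = 0.27615 mol → 0.27615 mol Mg, 0.27615 mol O.
FeO: 27.48/71.844 = 0.38250 mol → 0.38250 mol Fe, 0.38250 mol O.
Al2O3: 22.19/101.961 = 0.21763 mol → 0.43526 mol Al, 0.65289 mol O.
SiO2: 39.67/60.083 = 0.66025 mol → 0.66025 mol Si, 1.32050 mol O.
Total oxygen = 2.63204 mol. Normalization factor = 12/2.63204 = 4.55920.
Si per 12 O = 0.66025 × 4.55920 = 3.010.

3.010 Si apfu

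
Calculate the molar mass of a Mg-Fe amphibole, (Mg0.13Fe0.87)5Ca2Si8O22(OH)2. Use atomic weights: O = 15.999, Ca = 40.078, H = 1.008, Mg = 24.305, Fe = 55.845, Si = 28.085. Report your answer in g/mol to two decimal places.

949.55 g/mol

M = 0.65×24.305 + 4.35×55.845 + 2×40.078 + 8×28.085 + 24×15.999 + 2×1.008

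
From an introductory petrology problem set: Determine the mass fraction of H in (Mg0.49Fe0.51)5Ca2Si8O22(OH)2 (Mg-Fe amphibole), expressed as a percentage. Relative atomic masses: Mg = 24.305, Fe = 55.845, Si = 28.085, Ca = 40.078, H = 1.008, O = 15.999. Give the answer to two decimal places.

M((Mg0.49Fe0.51)5Ca2Si8O22(OH)2) = 892.780 g/mol.
H contributes 2 × 1.008 = 2.016 g per mole.
2.016/892.780 = 0.0023 → 0.23%.

0.23 weight percent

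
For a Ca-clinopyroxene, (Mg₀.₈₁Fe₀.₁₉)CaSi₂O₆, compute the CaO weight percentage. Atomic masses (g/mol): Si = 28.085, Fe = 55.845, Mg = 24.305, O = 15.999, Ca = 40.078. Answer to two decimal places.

Formula mass = 222.540 g/mol.
1 Ca → 1.0000 mol CaO per formula unit; M(CaO) = 56.077, so CaO mass = 56.077 g.
56.077/222.540 × 100 = 25.20 wt%.

25.20 wt%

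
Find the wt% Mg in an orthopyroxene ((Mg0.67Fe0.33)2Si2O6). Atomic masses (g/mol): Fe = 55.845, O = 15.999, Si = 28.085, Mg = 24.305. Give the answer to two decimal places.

Molar mass of (Mg0.67Fe0.33)2Si2O6: 1.34*24.305 + 0.66*55.845 + 2*28.085 + 6*15.999 = 221.590 g/mol.
Mass of Mg per formula unit: 1.34 × 24.305 = 32.569 g.
Weight fraction Mg = 32.569 / 221.590 = 0.1470.

14.70 mass %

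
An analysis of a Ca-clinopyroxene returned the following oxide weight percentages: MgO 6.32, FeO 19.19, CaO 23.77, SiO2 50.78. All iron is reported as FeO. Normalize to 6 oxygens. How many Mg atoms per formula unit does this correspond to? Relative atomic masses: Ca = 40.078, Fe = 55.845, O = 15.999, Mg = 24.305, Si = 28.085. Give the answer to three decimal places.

MgO: 6.32/40.304 = 0.15681 mol → 0.15681 mol Mg, 0.15681 mol O.
FeO: 19.19/71.844 = 0.26711 mol → 0.26711 mol Fe, 0.26711 mol O.
CaO: 23.77/56.077 = 0.42388 mol → 0.42388 mol Ca, 0.42388 mol O.
SiO2: 50.78/60.083 = 0.84516 mol → 0.84516 mol Si, 1.69032 mol O.
Total oxygen = 2.53812 mol. Normalization factor = 6/2.53812 = 2.36395.
Mg per 6 O = 0.15681 × 2.36395 = 0.371.

0.371 Mg apfu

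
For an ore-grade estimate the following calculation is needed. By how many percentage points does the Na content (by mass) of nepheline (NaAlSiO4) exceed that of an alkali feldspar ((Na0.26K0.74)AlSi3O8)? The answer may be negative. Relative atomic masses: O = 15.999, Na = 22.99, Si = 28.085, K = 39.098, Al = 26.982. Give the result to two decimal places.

M(NaAlSiO4) = 142.053 g/mol, so wt% Na = 22.990/142.053 × 100 = 16.18%.
M((Na0.26K0.74)AlSi3O8) = 274.139 g/mol, so wt% Na = 5.977/274.139 × 100 = 2.18%.
16.18 − 2.18 = 14.00 pp.

14.00 percentage points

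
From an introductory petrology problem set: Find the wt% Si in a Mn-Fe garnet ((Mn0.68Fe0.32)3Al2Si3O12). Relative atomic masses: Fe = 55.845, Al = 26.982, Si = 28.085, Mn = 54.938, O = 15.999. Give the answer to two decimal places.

16.99 wt%

M((Mn0.68Fe0.32)3Al2Si3O12) = 495.892 g/mol.
Si contributes 3 × 28.085 = 84.255 g per mole.
84.255/495.892 = 0.1699 → 16.99%.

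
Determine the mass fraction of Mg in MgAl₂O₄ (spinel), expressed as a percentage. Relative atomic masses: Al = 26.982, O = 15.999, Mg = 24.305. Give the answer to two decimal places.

17.08 mass %

Molar mass of MgAl₂O₄: 1×24.305 + 2×26.982 + 4×15.999 = 142.265 g/mol.
Mass of Mg per formula unit: 1 × 24.305 = 24.305 g.
Weight fraction Mg = 24.305 / 142.265 = 0.1708.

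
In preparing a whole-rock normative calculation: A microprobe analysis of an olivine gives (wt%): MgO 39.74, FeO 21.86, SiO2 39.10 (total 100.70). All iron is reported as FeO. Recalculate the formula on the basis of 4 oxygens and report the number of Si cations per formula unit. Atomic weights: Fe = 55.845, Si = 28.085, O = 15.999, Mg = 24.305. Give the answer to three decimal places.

MgO (M=40.304): mol = 0.98601; Mg = 0.98601, O = 0.98601.
FeO (M=71.844): mol = 0.30427; Fe = 0.30427, O = 0.30427.
SiO2 (M=60.083): mol = 0.65077; Si = 0.65077, O = 1.30154.
ΣO = 2.59182; factor = 4/ΣO = 1.54332.
Si apfu = 0.65077 × 1.54332 = 1.004.

1.004 Si apfu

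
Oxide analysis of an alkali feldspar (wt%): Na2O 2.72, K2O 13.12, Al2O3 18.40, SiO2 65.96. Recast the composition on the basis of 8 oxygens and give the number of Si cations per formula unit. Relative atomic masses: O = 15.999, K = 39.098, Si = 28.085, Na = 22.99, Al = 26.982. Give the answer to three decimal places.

Na2O (M=61.979): mol = 0.04389; Na = 0.08778, O = 0.04389.
K2O (M=94.195): mol = 0.13929; K = 0.27858, O = 0.13929.
Al2O3 (M=101.961): mol = 0.18046; Al = 0.36092, O = 0.54138.
SiO2 (M=60.083): mol = 1.09781; Si = 1.09781, O = 2.19562.
ΣO = 2.92018; factor = 8/ΣO = 2.73956.
Si apfu = 1.09781 × 2.73956 = 3.008.

3.008 Si apfu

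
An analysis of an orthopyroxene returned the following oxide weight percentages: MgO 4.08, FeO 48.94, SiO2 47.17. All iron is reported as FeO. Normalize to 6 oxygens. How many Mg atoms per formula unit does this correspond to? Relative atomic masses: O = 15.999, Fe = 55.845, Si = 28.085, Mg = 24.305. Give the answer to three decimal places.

0.258 Mg apfu

4.08 wt% MgO ÷ 40.304 g/mol = 0.10123 mol, giving 0.10123 Mg and 0.10123 O.
48.94 wt% FeO ÷ 71.844 g/mol = 0.68120 mol, giving 0.68120 Fe and 0.68120 O.
47.17 wt% SiO2 ÷ 60.083 g/mol = 0.78508 mol, giving 0.78508 Si and 1.57016 O.
Oxygen sums to 2.35259; scaling by 6/2.35259 = 2.55038 puts the formula on 6 O.
Mg: 0.10123 × 2.55038 = 0.258 atoms per formula unit.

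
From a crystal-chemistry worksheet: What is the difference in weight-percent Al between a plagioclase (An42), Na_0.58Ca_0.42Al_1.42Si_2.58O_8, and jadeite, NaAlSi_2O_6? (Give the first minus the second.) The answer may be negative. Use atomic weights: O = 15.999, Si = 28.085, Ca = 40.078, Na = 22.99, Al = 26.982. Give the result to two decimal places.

0.90 percentage points

Al in Na_0.58Ca_0.42Al_1.42Si_2.58O_8: molar mass 268.933 g/mol; 1.42×26.982 = 38.314 g → 14.25 wt%.
Al in NaAlSi_2O_6: molar mass 202.136 g/mol; 1×26.982 = 26.982 g → 13.35 wt%.
Difference = 14.25 − 13.35 = 0.90 percentage points.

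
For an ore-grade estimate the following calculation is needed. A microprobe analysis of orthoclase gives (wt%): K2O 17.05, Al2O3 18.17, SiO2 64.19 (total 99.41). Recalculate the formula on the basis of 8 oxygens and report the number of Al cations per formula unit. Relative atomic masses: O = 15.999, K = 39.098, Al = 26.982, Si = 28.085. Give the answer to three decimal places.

K2O: 17.05/94.195 = 0.18101 mol → 0.36202 mol K, 0.18101 mol O.
Al2O3: 18.17/101.961 = 0.17821 mol → 0.35642 mol Al, 0.53463 mol O.
SiO2: 64.19/60.083 = 1.06836 mol → 1.06836 mol Si, 2.13672 mol O.
Total oxygen = 2.85236 mol. Normalization factor = 8/2.85236 = 2.80470.
Al per 8 O = 0.35642 × 2.80470 = 1.000.

1.000 Al apfu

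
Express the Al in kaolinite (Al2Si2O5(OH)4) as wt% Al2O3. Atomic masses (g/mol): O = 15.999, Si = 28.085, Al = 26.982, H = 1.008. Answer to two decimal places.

39.50 wt%

M(Al2Si2O5(OH)4) = 258.157 g/mol; M(Al2O3) = 101.961 g/mol.
Moles Al2O3 per formula unit = 2 Al ÷ 2 = 1.0000.
Al2O3 fraction = (1.0000 × 101.961) / 258.157 = 101.961/258.157 = 0.3950.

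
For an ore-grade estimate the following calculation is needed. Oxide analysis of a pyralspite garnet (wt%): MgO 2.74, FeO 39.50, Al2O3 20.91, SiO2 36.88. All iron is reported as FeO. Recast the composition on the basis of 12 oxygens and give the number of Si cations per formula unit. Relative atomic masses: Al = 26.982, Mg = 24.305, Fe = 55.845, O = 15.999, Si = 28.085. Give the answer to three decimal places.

2.993 Si apfu

MgO: 2.74/40.304 = 0.06798 mol → 0.06798 mol Mg, 0.06798 mol O.
FeO: 39.50/71.844 = 0.54980 mol → 0.54980 mol Fe, 0.54980 mol O.
Al2O3: 20.91/101.961 = 0.20508 mol → 0.41016 mol Al, 0.61524 mol O.
SiO2: 36.88/60.083 = 0.61382 mol → 0.61382 mol Si, 1.22764 mol O.
Total oxygen = 2.46066 mol. Normalization factor = 12/2.46066 = 4.87674.
Si per 12 O = 0.61382 × 4.87674 = 2.993.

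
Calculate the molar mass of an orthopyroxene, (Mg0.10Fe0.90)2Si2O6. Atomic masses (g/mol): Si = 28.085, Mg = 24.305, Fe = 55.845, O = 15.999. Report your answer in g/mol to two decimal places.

257.55 g/mol

Mg: 0.20 × 24.305 = 4.8610
Fe: 1.80 × 55.845 = 100.5210
Si: 2 × 28.085 = 56.1700
O: 6 × 15.999 = 95.9940
Summing the contributions gives the formula mass.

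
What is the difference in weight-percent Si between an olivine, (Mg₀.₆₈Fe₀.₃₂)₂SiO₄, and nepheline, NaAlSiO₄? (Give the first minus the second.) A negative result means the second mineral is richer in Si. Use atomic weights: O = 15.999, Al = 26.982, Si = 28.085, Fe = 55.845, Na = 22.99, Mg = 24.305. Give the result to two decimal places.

-2.31 percentage points

Si in (Mg₀.₆₈Fe₀.₃₂)₂SiO₄: molar mass 160.877 g/mol; 1×28.085 = 28.085 g → 17.46 wt%.
Si in NaAlSiO₄: molar mass 142.053 g/mol; 1×28.085 = 28.085 g → 19.77 wt%.
Difference = 17.46 − 19.77 = -2.31 percentage points.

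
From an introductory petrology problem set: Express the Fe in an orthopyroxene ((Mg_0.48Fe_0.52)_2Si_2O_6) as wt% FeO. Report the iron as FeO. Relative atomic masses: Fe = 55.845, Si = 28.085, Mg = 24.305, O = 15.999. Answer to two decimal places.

31.99 wt%

M((Mg_0.48Fe_0.52)_2Si_2O_6) = 233.576 g/mol; M(FeO) = 71.844 g/mol.
Moles FeO per formula unit = 1.04 Fe ÷ 1 = 1.0400.
FeO fraction = (1.0400 × 71.844) / 233.576 = 74.718/233.576 = 0.3199.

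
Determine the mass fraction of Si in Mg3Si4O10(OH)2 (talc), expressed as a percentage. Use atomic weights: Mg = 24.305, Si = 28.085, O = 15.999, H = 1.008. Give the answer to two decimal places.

29.62 mass %

Molar mass of Mg3Si4O10(OH)2: 3×24.305 + 4×28.085 + 12×15.999 + 2×1.008 = 379.259 g/mol.
Mass of Si per formula unit: 4 × 28.085 = 112.340 g.
Weight fraction Si = 112.340 / 379.259 = 0.2962.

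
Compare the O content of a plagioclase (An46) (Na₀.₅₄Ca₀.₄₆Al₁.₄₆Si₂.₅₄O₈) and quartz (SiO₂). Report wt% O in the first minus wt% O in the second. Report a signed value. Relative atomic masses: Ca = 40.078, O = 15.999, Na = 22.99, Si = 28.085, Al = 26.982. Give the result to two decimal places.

M(Na₀.₅₄Ca₀.₄₆Al₁.₄₆Si₂.₅₄O₈) = 269.572 g/mol, so wt% O = 127.992/269.572 × 100 = 47.48%.
M(SiO₂) = 60.083 g/mol, so wt% O = 31.998/60.083 × 100 = 53.26%.
47.48 − 53.26 = -5.78 pp.

-5.78 percentage points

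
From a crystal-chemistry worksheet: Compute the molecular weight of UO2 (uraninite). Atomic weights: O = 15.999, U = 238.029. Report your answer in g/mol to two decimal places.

270.03 g/mol

M = 1*238.029 + 2*15.999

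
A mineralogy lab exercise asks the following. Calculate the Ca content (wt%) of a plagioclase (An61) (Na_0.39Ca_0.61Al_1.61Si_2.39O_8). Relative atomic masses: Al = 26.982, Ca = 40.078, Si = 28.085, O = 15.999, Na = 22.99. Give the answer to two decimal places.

Molar mass of Na_0.39Ca_0.61Al_1.61Si_2.39O_8: 0.39*22.99 + 0.61*40.078 + 1.61*26.982 + 2.39*28.085 + 8*15.999 = 271.970 g/mol.
Mass of Ca per formula unit: 0.61 × 40.078 = 24.448 g.
Weight fraction Ca = 24.448 / 271.970 = 0.0899.

8.99 wt%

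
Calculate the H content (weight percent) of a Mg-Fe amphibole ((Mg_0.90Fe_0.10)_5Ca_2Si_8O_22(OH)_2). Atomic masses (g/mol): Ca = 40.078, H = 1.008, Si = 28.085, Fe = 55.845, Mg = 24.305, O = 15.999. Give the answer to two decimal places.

0.24 weight percent

Formula mass = 4.50×24.305 + 0.50×55.845 + 2×40.078 + 8×28.085 + 24×15.999 + 2×1.008 = 828.123 g/mol, of which 2.016 g is H.
So H makes up 2.016/828.123 = 0.0024 of the mass, i.e. 0.24%.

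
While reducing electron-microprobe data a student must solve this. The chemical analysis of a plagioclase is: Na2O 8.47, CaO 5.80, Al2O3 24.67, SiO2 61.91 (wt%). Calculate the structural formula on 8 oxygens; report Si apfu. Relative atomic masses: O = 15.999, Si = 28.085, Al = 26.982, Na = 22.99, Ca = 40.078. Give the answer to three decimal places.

2.723 Si apfu

8.47 wt% Na2O ÷ 61.979 g/mol = 0.13666 mol, giving 0.27332 Na and 0.13666 O.
5.80 wt% CaO ÷ 56.077 g/mol = 0.10343 mol, giving 0.10343 Ca and 0.10343 O.
24.67 wt% Al2O3 ÷ 101.961 g/mol = 0.24196 mol, giving 0.48392 Al and 0.72588 O.
61.91 wt% SiO2 ÷ 60.083 g/mol = 1.03041 mol, giving 1.03041 Si and 2.06082 O.
Oxygen sums to 3.02679; scaling by 8/3.02679 = 2.64306 puts the formula on 8 O.
Si: 1.03041 × 2.64306 = 2.723 atoms per formula unit.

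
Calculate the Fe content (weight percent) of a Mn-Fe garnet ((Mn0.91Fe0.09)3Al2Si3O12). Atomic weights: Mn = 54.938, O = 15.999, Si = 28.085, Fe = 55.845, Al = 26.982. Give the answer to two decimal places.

Formula mass = 2.73·54.938 + 0.27·55.845 + 2·26.982 + 3·28.085 + 12·15.999 = 495.266 g/mol, of which 15.078 g is Fe.
So Fe makes up 15.078/495.266 = 0.0304 of the mass, i.e. 3.04%.

3.04 weight percent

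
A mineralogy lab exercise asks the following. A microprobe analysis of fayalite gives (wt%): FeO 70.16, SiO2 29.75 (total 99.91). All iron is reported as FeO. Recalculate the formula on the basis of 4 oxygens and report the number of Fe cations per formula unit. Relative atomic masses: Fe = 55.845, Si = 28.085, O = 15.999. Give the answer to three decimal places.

1.986 Fe apfu

FeO (M=71.844): mol = 0.97656; Fe = 0.97656, O = 0.97656.
SiO2 (M=60.083): mol = 0.49515; Si = 0.49515, O = 0.99030.
ΣO = 1.96686; factor = 4/ΣO = 2.03370.
Fe apfu = 0.97656 × 2.03370 = 1.986.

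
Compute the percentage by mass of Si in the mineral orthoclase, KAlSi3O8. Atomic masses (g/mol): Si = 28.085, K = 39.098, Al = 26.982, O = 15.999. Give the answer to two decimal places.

30.27 mass %

Molar mass of KAlSi3O8: 1*39.098 + 1*26.982 + 3*28.085 + 8*15.999 = 278.327 g/mol.
Mass of Si per formula unit: 3 × 28.085 = 84.255 g.
Weight fraction Si = 84.255 / 278.327 = 0.3027.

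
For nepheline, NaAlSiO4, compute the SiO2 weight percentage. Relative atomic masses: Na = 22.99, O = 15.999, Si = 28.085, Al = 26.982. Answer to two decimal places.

42.30 wt%

M(NaAlSiO4) = 142.053 g/mol; M(SiO2) = 60.083 g/mol.
Moles SiO2 per formula unit = 1 Si ÷ 1 = 1.0000.
SiO2 fraction = (1.0000 × 60.083) / 142.053 = 60.083/142.053 = 0.4230.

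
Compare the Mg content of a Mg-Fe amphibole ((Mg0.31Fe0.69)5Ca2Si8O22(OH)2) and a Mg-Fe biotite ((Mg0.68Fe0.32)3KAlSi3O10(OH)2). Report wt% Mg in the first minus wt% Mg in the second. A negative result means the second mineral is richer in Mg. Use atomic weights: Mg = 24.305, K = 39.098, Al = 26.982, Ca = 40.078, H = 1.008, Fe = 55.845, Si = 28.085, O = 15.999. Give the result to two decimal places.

M((Mg0.31Fe0.69)5Ca2Si8O22(OH)2) = 921.166 g/mol, so wt% Mg = 37.673/921.166 × 100 = 4.09%.
M((Mg0.68Fe0.32)3KAlSi3O10(OH)2) = 447.532 g/mol, so wt% Mg = 49.582/447.532 × 100 = 11.08%.
4.09 − 11.08 = -6.99 pp.

-6.99 percentage points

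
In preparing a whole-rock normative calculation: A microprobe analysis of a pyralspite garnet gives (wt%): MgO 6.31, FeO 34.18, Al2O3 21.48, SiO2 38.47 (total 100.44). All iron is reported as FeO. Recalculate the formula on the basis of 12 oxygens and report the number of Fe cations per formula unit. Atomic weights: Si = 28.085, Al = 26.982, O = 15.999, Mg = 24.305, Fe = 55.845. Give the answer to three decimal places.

2.243 Fe apfu

MgO: 6.31/40.304 = 0.15656 mol → 0.15656 mol Mg, 0.15656 mol O.
FeO: 34.18/71.844 = 0.47575 mol → 0.47575 mol Fe, 0.47575 mol O.
Al2O3: 21.48/101.961 = 0.21067 mol → 0.42134 mol Al, 0.63201 mol O.
SiO2: 38.47/60.083 = 0.64028 mol → 0.64028 mol Si, 1.28056 mol O.
Total oxygen = 2.54488 mol. Normalization factor = 12/2.54488 = 4.71535.
Fe per 12 O = 0.47575 × 4.71535 = 2.243.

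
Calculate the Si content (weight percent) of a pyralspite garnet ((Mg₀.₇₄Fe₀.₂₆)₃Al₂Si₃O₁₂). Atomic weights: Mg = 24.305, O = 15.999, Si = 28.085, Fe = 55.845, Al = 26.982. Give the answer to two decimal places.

19.70 weight percent

Molar mass of (Mg₀.₇₄Fe₀.₂₆)₃Al₂Si₃O₁₂: 2.22·24.305 + 0.78·55.845 + 2·26.982 + 3·28.085 + 12·15.999 = 427.723 g/mol.
Mass of Si per formula unit: 3 × 28.085 = 84.255 g.
Weight fraction Si = 84.255 / 427.723 = 0.1970.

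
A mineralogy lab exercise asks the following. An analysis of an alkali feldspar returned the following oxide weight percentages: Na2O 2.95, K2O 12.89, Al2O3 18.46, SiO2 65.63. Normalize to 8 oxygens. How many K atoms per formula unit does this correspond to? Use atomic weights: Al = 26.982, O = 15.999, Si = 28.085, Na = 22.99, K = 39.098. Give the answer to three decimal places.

0.752 K apfu

2.95 wt% Na2O ÷ 61.979 g/mol = 0.04760 mol, giving 0.09520 Na and 0.04760 O.
12.89 wt% K2O ÷ 94.195 g/mol = 0.13684 mol, giving 0.27368 K and 0.13684 O.
18.46 wt% Al2O3 ÷ 101.961 g/mol = 0.18105 mol, giving 0.36210 Al and 0.54315 O.
65.63 wt% SiO2 ÷ 60.083 g/mol = 1.09232 mol, giving 1.09232 Si and 2.18464 O.
Oxygen sums to 2.91223; scaling by 8/2.91223 = 2.74704 puts the formula on 8 O.
K: 0.27368 × 2.74704 = 0.752 atoms per formula unit.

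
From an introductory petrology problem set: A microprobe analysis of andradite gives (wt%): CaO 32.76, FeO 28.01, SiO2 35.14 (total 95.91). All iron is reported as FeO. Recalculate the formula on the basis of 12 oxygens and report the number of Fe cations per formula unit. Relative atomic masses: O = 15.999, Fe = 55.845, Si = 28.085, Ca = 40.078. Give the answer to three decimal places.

2.182 Fe apfu

CaO (M=56.077): mol = 0.58420; Ca = 0.58420, O = 0.58420.
FeO (M=71.844): mol = 0.38987; Fe = 0.38987, O = 0.38987.
SiO2 (M=60.083): mol = 0.58486; Si = 0.58486, O = 1.16972.
ΣO = 2.14379; factor = 12/ΣO = 5.59756.
Fe apfu = 0.38987 × 5.59756 = 2.182.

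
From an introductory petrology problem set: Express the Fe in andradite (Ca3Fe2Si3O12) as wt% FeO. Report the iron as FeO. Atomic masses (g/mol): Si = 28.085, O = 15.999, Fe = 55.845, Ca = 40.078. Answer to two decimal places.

Molar mass of Ca3Fe2Si3O12 = 3×40.078 + 2×55.845 + 3×28.085 + 12×15.999 = 508.167 g/mol.
Each formula unit contains 2 Fe, equivalent to 2/1 = 2.0000 mol FeO.
M(FeO) = 1×55.845 + 1×15.999 = 71.844 g/mol.
Mass of FeO per formula unit = 2.0000 × 71.844 = 143.688 g.
FeO wt% = 143.688 / 508.167 × 100 = 28.28%.

28.28 wt%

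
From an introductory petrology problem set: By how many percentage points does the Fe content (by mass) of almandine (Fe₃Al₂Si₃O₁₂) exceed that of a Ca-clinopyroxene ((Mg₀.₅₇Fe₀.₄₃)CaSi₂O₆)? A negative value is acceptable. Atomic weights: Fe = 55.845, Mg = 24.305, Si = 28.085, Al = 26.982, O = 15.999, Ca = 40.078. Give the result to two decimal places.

Fe in Fe₃Al₂Si₃O₁₂: molar mass 497.742 g/mol; 3×55.845 = 167.535 g → 33.66 wt%.
Fe in (Mg₀.₅₇Fe₀.₄₃)CaSi₂O₆: molar mass 230.109 g/mol; 0.43×55.845 = 24.013 g → 10.44 wt%.
Difference = 33.66 − 10.44 = 23.22 percentage points.

23.22 percentage points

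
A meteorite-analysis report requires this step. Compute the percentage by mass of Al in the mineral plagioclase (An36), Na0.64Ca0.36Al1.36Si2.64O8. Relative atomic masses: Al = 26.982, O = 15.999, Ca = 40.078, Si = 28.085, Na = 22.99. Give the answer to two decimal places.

13.69 wt%

Formula mass = 0.64·22.99 + 0.36·40.078 + 1.36·26.982 + 2.64·28.085 + 8·15.999 = 267.974 g/mol, of which 36.696 g is Al.
So Al makes up 36.696/267.974 = 0.1369 of the mass, i.e. 13.69%.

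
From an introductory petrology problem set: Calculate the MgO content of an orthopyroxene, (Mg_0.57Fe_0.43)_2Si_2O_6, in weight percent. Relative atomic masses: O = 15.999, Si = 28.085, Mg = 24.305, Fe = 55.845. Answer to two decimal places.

Formula mass = 227.898 g/mol.
1.14 Mg → 1.1400 mol MgO per formula unit; M(MgO) = 40.304, so MgO mass = 45.947 g.
45.947/227.898 × 100 = 20.16 wt%.

20.16 wt%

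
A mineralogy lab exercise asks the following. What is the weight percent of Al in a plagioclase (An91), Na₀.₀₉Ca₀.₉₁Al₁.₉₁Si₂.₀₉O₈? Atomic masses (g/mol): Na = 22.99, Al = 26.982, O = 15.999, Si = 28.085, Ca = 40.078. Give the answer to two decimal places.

M(Na₀.₀₉Ca₀.₉₁Al₁.₉₁Si₂.₀₉O₈) = 276.765 g/mol.
Al contributes 1.91 × 26.982 = 51.536 g per mole.
51.536/276.765 = 0.1862 → 18.62%.

18.62 wt%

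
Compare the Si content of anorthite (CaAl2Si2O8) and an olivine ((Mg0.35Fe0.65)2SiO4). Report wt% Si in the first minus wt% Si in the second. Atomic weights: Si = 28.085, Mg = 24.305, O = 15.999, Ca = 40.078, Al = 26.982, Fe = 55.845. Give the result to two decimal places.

Si in CaAl2Si2O8: molar mass 278.204 g/mol; 2×28.085 = 56.170 g → 20.19 wt%.
Si in (Mg0.35Fe0.65)2SiO4: molar mass 181.693 g/mol; 1×28.085 = 28.085 g → 15.46 wt%.
Difference = 20.19 − 15.46 = 4.73 percentage points.

4.73 percentage points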